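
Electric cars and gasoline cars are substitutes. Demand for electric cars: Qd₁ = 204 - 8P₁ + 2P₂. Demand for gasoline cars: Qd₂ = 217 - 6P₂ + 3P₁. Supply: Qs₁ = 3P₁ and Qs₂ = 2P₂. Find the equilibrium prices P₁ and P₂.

Market 1: 204 - 8P₁ + 2P₂ = 3P₁ → 11P₁ - 2P₂ = 204.
Market 2: 8P₂ - 3P₁ = 217.
Eliminating P₂: 8×(1) + 2×(2) gives 82P₁ = 2066, so P₁ = 1033/41.
Back-substitute into (2): P₂ = (217 + 3×1033/41) / 8 = 2999/82.

P₁ = 1033/41, P₂ = 2999/82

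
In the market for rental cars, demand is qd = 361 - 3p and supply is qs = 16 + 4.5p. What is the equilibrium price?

Set qd = qs: 361 - 3p = 16 + 4.5p.
345 = 7.5p, so p* = 46.
q* = 361 − 3(46) = 223.

p* = 46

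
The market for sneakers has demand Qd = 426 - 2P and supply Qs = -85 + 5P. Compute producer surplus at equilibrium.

Equilibrium: 426 - 2P = -85 + 5P gives P* = 73, Q* = 280.
Supply starts at P = 17 (where Qs = 0).
PS = ½(73 − 17)(280) = 7840.

Producer surplus = 7840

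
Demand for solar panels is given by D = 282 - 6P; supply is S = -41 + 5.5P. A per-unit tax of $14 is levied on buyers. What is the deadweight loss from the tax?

Deadweight loss = 6468/23

Pre-tax equilibrium: P* = 646/23, Q* = 2610/23.
Tax on buyers shifts demand to D = 282 − 6(P + 14) = 198 - 6P.
198 - 6P = -41 + 5.5P gives seller price Ps = 478/23; buyers pay Pb = 478/23 + 14 = 800/23.
New quantity: Q = 282 − 6(800/23) = 1686/23.
DWL = ½ × 14 × (2610/23 − 1686/23) = 6468/23.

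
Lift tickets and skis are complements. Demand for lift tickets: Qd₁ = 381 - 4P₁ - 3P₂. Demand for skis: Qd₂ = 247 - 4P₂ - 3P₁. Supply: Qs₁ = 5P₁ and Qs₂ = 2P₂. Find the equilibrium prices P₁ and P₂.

P₁ = 103/3, P₂ = 24

Market 1: 381 - 4P₁ - 3P₂ = 5P₁ → 9P₁ + 3P₂ = 381.
Market 2: 6P₂ + 3P₁ = 247.
Eliminating P₂: 6×(1) − 3×(2) gives 45P₁ = 1545, so P₁ = 103/3.
Back-substitute into (2): P₂ = (247 − 3×103/3) / 6 = 24.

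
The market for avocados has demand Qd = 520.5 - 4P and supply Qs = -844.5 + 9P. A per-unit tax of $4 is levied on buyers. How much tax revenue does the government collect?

Tax revenue = 4650/13

Pre-tax equilibrium: P* = 105, Q* = 100.5.
Tax on buyers shifts demand to Qd = 520.5 − 4(P + 4) = 504.5 - 4P.
504.5 - 4P = -844.5 + 9P gives seller price Ps = 1349/13; buyers pay Pb = 1349/13 + 4 = 1401/13.
New quantity: Q = 520.5 − 4(1401/13) = 2325/26.
Revenue = 4 × 2325/26 = 4650/13.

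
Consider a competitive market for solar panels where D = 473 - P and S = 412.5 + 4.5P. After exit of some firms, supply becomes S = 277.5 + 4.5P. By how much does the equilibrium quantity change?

ΔQ = -270/11

Original equilibrium: P* = 11, Q* = 462.
New equilibrium: 473 - P = 277.5 + 4.5P, so 195.5 = 5.5P and P' = 391/11; Q' = 473 − 1(391/11) = 4812/11.
Change in quantity: 4812/11 − 462 = -270/11.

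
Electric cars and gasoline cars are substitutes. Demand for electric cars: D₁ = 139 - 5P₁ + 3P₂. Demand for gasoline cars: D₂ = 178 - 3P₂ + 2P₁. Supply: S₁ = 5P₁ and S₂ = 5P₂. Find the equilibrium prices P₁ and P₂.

P₁ = 823/37, P₂ = 1029/37

Market 1: 139 - 5P₁ + 3P₂ = 5P₁ → 10P₁ - 3P₂ = 139.
Market 2: 8P₂ - 2P₁ = 178.
Eliminating P₂: 8×(1) + 3×(2) gives 74P₁ = 1646, so P₁ = 823/37.
Back-substitute into (2): P₂ = (178 + 2×823/37) / 8 = 1029/37.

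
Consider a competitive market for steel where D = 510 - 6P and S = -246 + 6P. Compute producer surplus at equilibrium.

Equilibrium: 510 - 6P = -246 + 6P gives P* = 63, Q* = 132.
Supply starts at P = 41 (where S = 0).
PS = ½(63 − 41)(132) = 1452.

Producer surplus = 1452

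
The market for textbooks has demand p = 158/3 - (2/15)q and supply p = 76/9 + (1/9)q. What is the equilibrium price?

Set the two price expressions equal: 158/3 - (2/15)q = 76/9 + (1/9)q.
398/9 = (11/45)q, so q* = 1990/11.
p* = 158/3 − (2/15)(1990/11) = 314/11.

p* = 314/11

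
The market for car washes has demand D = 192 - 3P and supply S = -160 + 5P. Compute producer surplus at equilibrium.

Producer surplus = 360

Equilibrium: 192 - 3P = -160 + 5P gives P* = 44, Q* = 60.
Supply starts at P = 32 (where S = 0).
PS = ½(44 − 32)(60) = 360.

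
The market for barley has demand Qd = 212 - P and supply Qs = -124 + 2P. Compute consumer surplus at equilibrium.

Equilibrium: 212 - P = -124 + 2P gives P* = 112, Q* = 100.
Demand choke price (Qd = 0): P = 212.
CS = ½(212 − 112)(100) = 5000.

Consumer surplus = 5000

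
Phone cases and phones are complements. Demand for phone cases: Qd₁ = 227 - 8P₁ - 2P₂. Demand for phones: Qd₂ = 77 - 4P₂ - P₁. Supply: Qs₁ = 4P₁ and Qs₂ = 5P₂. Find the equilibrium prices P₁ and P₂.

Market 1: 227 - 8P₁ - 2P₂ = 4P₁ → 12P₁ + 2P₂ = 227.
Market 2: 9P₂ + P₁ = 77.
Eliminating P₂: 9×(1) − 2×(2) gives 106P₁ = 1889, so P₁ = 1889/106.
Back-substitute into (2): P₂ = (77 − 1×1889/106) / 9 = 697/106.

P₁ = 1889/106, P₂ = 697/106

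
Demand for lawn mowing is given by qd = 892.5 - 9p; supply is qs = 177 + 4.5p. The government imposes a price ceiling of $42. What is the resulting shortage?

Equilibrium price would be p* = 53, so the ceiling at 42 binds.
At p = 42: qd = 892.5 − 9(42) = 514.5, qs = 177 + 4.5(42) = 366.
Shortage = 514.5 − 366 = 148.5.

Shortage = 148.5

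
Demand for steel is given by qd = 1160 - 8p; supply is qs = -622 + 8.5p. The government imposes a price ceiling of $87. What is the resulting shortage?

Shortage = 346.5

Equilibrium price would be p* = 108, so the ceiling at 87 binds.
At p = 87: qd = 1160 − 8(87) = 464, qs = -622 + 8.5(87) = 117.5.
Shortage = 464 − 117.5 = 346.5.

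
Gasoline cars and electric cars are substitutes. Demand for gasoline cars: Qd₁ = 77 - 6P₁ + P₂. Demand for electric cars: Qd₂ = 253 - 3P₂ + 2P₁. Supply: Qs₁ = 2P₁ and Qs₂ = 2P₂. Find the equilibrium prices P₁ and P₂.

Market 1: 77 - 6P₁ + P₂ = 2P₁ → 8P₁ - P₂ = 77.
Market 2: 5P₂ - 2P₁ = 253.
Eliminating P₂: 5×(1) + 1×(2) gives 38P₁ = 638, so P₁ = 319/19.
Back-substitute into (2): P₂ = (253 + 2×319/19) / 5 = 1089/19.

P₁ = 319/19, P₂ = 1089/19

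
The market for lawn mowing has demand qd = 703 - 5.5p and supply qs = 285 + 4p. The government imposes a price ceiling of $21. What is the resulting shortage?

Equilibrium price would be p* = 44, so the ceiling at 21 binds.
At p = 21: qd = 703 − 5.5(21) = 587.5, qs = 285 + 4(21) = 369.
Shortage = 587.5 − 369 = 218.5.

Shortage = 218.5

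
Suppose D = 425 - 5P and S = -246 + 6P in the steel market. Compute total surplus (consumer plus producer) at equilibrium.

Total surplus = 2640

Equilibrium: 425 - 5P = -246 + 6P gives P* = 61, Q* = 120.
Demand choke price: P = 85; supply starts at P = 41.
CS = ½(85 − 61)(120) = 1440; PS = ½(61 − 41)(120) = 1200.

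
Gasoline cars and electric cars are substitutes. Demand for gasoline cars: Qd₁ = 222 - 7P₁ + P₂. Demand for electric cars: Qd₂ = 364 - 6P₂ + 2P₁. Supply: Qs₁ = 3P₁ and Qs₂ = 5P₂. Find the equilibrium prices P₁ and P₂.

P₁ = 1403/54, P₂ = 1021/27

Market 1: 222 - 7P₁ + P₂ = 3P₁ → 10P₁ - P₂ = 222.
Market 2: 11P₂ - 2P₁ = 364.
Eliminating P₂: 11×(1) + 1×(2) gives 108P₁ = 2806, so P₁ = 1403/54.
Back-substitute into (2): P₂ = (364 + 2×1403/54) / 11 = 1021/27.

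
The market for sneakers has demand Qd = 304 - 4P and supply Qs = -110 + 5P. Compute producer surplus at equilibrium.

Producer surplus = 1440

Equilibrium: 304 - 4P = -110 + 5P gives P* = 46, Q* = 120.
Supply starts at P = 22 (where Qs = 0).
PS = ½(46 − 22)(120) = 1440.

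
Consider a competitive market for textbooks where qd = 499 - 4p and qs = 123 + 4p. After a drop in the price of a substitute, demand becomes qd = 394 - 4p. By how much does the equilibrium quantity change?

Δq = -52.5

Original equilibrium: p* = 47, q* = 311.
New equilibrium: 394 - 4p = 123 + 4p, so 271 = 8p and p' = 33.875; q' = 394 − 4(33.875) = 258.5.
Change in quantity: 258.5 − 311 = -52.5.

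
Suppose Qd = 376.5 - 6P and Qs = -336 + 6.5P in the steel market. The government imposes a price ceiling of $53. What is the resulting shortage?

Shortage = 50

Equilibrium price would be P* = 57, so the ceiling at 53 binds.
At P = 53: Qd = 376.5 − 6(53) = 58.5, Qs = -336 + 6.5(53) = 8.5.
Shortage = 58.5 − 8.5 = 50.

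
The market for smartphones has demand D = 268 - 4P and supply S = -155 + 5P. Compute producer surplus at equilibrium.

Producer surplus = 640

Equilibrium: 268 - 4P = -155 + 5P gives P* = 47, Q* = 80.
Supply starts at P = 31 (where S = 0).
PS = ½(47 − 31)(80) = 640.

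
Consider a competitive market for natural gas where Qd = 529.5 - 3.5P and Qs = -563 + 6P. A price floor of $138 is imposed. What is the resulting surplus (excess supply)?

Surplus = 218.5

Equilibrium price would be P* = 115, so the floor at 138 binds.
At P = 138: Qd = 46.5, Qs = 265.
Surplus = 265 − 46.5 = 218.5.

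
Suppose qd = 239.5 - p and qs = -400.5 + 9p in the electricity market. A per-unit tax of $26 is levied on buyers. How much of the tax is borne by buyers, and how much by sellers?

Buyers bear $23.4, sellers bear $2.6

Pre-tax equilibrium: p* = 64, q* = 175.5.
Tax on buyers shifts demand to qd = 239.5 − 1(p + 26) = 213.5 - p.
213.5 - p = -400.5 + 9p gives seller price ps = 61.4; buyers pay pb = 61.4 + 26 = 87.4.
New quantity: q = 239.5 − 1(87.4) = 152.1.
Buyer burden = 87.4 − 64 = 23.4; seller burden = 64 − 61.4 = 2.6.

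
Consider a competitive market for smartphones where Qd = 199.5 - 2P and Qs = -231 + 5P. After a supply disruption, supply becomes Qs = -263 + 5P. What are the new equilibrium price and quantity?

Original equilibrium: P* = 61.5, Q* = 76.5.
New equilibrium: 199.5 - 2P = -263 + 5P, so 462.5 = 7P and P' = 925/14; Q' = 199.5 − 2(925/14) = 943/14.

P' = 925/14, Q' = 943/14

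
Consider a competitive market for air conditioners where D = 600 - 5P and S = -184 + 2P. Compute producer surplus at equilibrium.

Equilibrium: 600 - 5P = -184 + 2P gives P* = 112, Q* = 40.
Supply starts at P = 92 (where S = 0).
PS = ½(112 − 92)(40) = 400.

Producer surplus = 400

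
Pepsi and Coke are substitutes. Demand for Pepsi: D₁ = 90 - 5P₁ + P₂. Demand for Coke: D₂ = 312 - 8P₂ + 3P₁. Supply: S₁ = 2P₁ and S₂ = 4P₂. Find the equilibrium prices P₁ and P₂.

P₁ = 464/27, P₂ = 818/27

Market 1: 90 - 5P₁ + P₂ = 2P₁ → 7P₁ - P₂ = 90.
Market 2: 12P₂ - 3P₁ = 312.
Eliminating P₂: 12×(1) + 1×(2) gives 81P₁ = 1392, so P₁ = 464/27.
Back-substitute into (2): P₂ = (312 + 3×464/27) / 12 = 818/27.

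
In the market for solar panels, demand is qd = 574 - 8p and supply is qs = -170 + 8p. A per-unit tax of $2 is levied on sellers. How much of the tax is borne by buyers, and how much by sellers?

Buyers bear $1, sellers bear $1

Pre-tax equilibrium: p* = 46.5, q* = 202.
Tax on sellers shifts supply to qs = -170 + 8(p − 2) = -186 + 8p.
574 - 8p = -186 + 8p gives buyer price pb = 47.5; sellers receive ps = 47.5 − 2 = 45.5.
New quantity: q = 574 − 8(47.5) = 194.
Buyer burden = 47.5 − 46.5 = 1; seller burden = 46.5 − 45.5 = 1.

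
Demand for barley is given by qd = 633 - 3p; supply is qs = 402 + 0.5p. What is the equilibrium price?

p* = 66

Set qd = qs: 633 - 3p = 402 + 0.5p.
231 = 3.5p, so p* = 66.
q* = 633 − 3(66) = 435.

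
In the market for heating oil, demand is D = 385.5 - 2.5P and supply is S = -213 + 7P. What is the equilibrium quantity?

Set D = S: 385.5 - 2.5P = -213 + 7P.
598.5 = 9.5P, so P* = 63.
Q* = 385.5 − 2.5(63) = 228.

Q* = 228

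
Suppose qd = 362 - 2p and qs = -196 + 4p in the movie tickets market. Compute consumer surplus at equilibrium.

Equilibrium: 362 - 2p = -196 + 4p gives p* = 93, q* = 176.
Demand choke price (qd = 0): p = 181.
CS = ½(181 − 93)(176) = 7744.

Consumer surplus = 7744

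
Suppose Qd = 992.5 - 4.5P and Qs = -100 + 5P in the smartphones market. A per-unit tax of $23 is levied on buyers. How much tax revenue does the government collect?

Pre-tax equilibrium: P* = 115, Q* = 475.
Tax on buyers shifts demand to Qd = 992.5 − 4.5(P + 23) = 889 - 4.5P.
889 - 4.5P = -100 + 5P gives seller price Ps = 1978/19; buyers pay Pb = 1978/19 + 23 = 2415/19.
New quantity: Q = 992.5 − 4.5(2415/19) = 7990/19.
Revenue = 23 × 7990/19 = 183770/19.

Tax revenue = 183770/19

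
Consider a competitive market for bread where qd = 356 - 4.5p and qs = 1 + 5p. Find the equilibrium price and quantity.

Set qd = qs: 356 - 4.5p = 1 + 5p.
355 = 9.5p, so p* = 710/19.
q* = 356 − 4.5(710/19) = 3569/19.

p* = 710/19, q* = 3569/19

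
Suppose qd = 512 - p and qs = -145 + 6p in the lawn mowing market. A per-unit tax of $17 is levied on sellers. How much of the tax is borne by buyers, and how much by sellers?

Pre-tax equilibrium: p* = 657/7, q* = 2927/7.
Tax on sellers shifts supply to qs = -145 + 6(p − 17) = -247 + 6p.
512 - p = -247 + 6p gives buyer price pb = 759/7; sellers receive ps = 759/7 − 17 = 640/7.
New quantity: q = 512 − 1(759/7) = 2825/7.
Buyer burden = 759/7 − 657/7 = 102/7; seller burden = 657/7 − 640/7 = 17/7.

Buyers bear 102/7, sellers bear 17/7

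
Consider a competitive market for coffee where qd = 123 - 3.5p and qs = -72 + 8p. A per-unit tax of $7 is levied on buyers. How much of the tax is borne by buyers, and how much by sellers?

Pre-tax equilibrium: p* = 390/23, q* = 1464/23.
Tax on buyers shifts demand to qd = 123 − 3.5(p + 7) = 98.5 - 3.5p.
98.5 - 3.5p = -72 + 8p gives seller price ps = 341/23; buyers pay pb = 341/23 + 7 = 502/23.
New quantity: q = 123 − 3.5(502/23) = 1072/23.
Buyer burden = 502/23 − 390/23 = 112/23; seller burden = 390/23 − 341/23 = 49/23.

Buyers bear 112/23, sellers bear 49/23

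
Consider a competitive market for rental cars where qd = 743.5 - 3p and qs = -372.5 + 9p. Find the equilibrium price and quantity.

Set qd = qs: 743.5 - 3p = -372.5 + 9p.
1116 = 12p, so p* = 93.
q* = 743.5 − 3(93) = 464.5.

p* = 93, q* = 464.5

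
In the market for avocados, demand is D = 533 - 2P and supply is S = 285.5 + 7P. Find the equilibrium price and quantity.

Set D = S: 533 - 2P = 285.5 + 7P.
247.5 = 9P, so P* = 27.5.
Q* = 533 − 2(27.5) = 478.

P* = 27.5, Q* = 478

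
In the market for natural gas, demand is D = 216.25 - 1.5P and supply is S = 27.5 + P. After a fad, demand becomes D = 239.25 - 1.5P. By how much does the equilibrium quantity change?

Original equilibrium: P* = 75.5, Q* = 103.
New equilibrium: 239.25 - 1.5P = 27.5 + P, so 211.75 = 2.5P and P' = 84.7; Q' = 239.25 − 1.5(84.7) = 112.2.
Change in quantity: 112.2 − 103 = 9.2.

ΔQ = 9.2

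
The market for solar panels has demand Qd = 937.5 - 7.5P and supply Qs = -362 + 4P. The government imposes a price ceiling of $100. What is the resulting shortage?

Shortage = 149.5

Equilibrium price would be P* = 113, so the ceiling at 100 binds.
At P = 100: Qd = 937.5 − 7.5(100) = 187.5, Qs = -362 + 4(100) = 38.
Shortage = 187.5 − 38 = 149.5.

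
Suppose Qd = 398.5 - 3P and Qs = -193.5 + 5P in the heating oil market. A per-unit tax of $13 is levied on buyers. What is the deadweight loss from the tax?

Deadweight loss = 158.4375

Pre-tax equilibrium: P* = 74, Q* = 176.5.
Tax on buyers shifts demand to Qd = 398.5 − 3(P + 13) = 359.5 - 3P.
359.5 - 3P = -193.5 + 5P gives seller price Ps = 69.125; buyers pay Pb = 69.125 + 13 = 82.125.
New quantity: Q = 398.5 − 3(82.125) = 152.125.
DWL = ½ × 13 × (176.5 − 152.125) = 158.4375.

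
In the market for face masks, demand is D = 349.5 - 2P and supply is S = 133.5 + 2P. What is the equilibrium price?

P* = 54

Set D = S: 349.5 - 2P = 133.5 + 2P.
216 = 4P, so P* = 54.
Q* = 349.5 − 2(54) = 241.5.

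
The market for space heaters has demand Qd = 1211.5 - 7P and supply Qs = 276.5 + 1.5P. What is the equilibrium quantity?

Q* = 441.5

Set Qd = Qs: 1211.5 - 7P = 276.5 + 1.5P.
935 = 8.5P, so P* = 110.
Q* = 1211.5 − 7(110) = 441.5.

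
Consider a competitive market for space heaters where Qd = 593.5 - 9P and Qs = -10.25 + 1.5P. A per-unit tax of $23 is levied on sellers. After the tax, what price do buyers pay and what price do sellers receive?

Pre-tax equilibrium: P* = 57.5, Q* = 76.
Tax on sellers shifts supply to Qs = -10.25 + 1.5(P − 23) = -44.75 + 1.5P.
593.5 - 9P = -44.75 + 1.5P gives buyer price Pb = 851/14; sellers receive Ps = 851/14 − 23 = 529/14.
New quantity: Q = 593.5 − 9(851/14) = 325/7.

Buyers pay 851/14, sellers receive 529/14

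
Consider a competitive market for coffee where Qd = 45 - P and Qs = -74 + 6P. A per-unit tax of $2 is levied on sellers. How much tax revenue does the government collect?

Tax revenue = 368/7

Pre-tax equilibrium: P* = 17, Q* = 28.
Tax on sellers shifts supply to Qs = -74 + 6(P − 2) = -86 + 6P.
45 - P = -86 + 6P gives buyer price Pb = 131/7; sellers receive Ps = 131/7 − 2 = 117/7.
New quantity: Q = 45 − 1(131/7) = 184/7.
Revenue = 2 × 184/7 = 368/7.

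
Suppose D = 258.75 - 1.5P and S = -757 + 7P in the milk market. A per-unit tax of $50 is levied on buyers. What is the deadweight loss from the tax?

Deadweight loss = 26250/17

Pre-tax equilibrium: P* = 119.5, Q* = 79.5.
Tax on buyers shifts demand to D = 258.75 − 1.5(P + 50) = 183.75 - 1.5P.
183.75 - 1.5P = -757 + 7P gives seller price Ps = 3763/34; buyers pay Pb = 3763/34 + 50 = 5463/34.
New quantity: Q = 258.75 − 1.5(5463/34) = 603/34.
DWL = ½ × 50 × (79.5 − 603/34) = 26250/17.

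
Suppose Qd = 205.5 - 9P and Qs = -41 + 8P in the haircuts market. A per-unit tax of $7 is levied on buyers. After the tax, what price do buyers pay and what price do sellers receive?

Pre-tax equilibrium: P* = 14.5, Q* = 75.
Tax on buyers shifts demand to Qd = 205.5 − 9(P + 7) = 142.5 - 9P.
142.5 - 9P = -41 + 8P gives seller price Ps = 367/34; buyers pay Pb = 367/34 + 7 = 605/34.
New quantity: Q = 205.5 − 9(605/34) = 771/17.

Buyers pay 605/34, sellers receive 367/34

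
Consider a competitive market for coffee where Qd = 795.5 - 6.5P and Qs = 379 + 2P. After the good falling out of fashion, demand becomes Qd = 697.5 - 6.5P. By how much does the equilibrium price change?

Original equilibrium: P* = 49, Q* = 477.
New equilibrium: 697.5 - 6.5P = 379 + 2P, so 318.5 = 8.5P and P' = 637/17; Q' = 697.5 − 6.5(637/17) = 7717/17.
Change in price: 637/17 − 49 = -196/17.

ΔP = -196/17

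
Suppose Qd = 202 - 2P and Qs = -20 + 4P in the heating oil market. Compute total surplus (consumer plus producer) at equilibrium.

Equilibrium: 202 - 2P = -20 + 4P gives P* = 37, Q* = 128.
Demand choke price: P = 101; supply starts at P = 5.
CS = ½(101 − 37)(128) = 4096; PS = ½(37 − 5)(128) = 2048.

Total surplus = 6144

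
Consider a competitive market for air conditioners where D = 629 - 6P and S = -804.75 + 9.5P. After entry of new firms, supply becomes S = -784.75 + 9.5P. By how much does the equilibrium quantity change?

ΔQ = 240/31

Original equilibrium: P* = 92.5, Q* = 74.
New equilibrium: 629 - 6P = -784.75 + 9.5P, so 1413.75 = 15.5P and P' = 5655/62; Q' = 629 − 6(5655/62) = 2534/31.
Change in quantity: 2534/31 − 74 = 240/31.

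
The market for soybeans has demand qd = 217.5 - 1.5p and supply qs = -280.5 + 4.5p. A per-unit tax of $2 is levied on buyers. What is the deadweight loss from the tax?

Pre-tax equilibrium: p* = 83, q* = 93.
Tax on buyers shifts demand to qd = 217.5 − 1.5(p + 2) = 214.5 - 1.5p.
214.5 - 1.5p = -280.5 + 4.5p gives seller price ps = 82.5; buyers pay pb = 82.5 + 2 = 84.5.
New quantity: q = 217.5 − 1.5(84.5) = 90.75.
DWL = ½ × 2 × (93 − 90.75) = 2.25.

Deadweight loss = 2.25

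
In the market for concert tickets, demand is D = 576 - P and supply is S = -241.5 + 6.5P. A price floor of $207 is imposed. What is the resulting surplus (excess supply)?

Equilibrium price would be P* = 109, so the floor at 207 binds.
At P = 207: D = 369, S = 1104.
Surplus = 1104 − 369 = 735.

Surplus = 735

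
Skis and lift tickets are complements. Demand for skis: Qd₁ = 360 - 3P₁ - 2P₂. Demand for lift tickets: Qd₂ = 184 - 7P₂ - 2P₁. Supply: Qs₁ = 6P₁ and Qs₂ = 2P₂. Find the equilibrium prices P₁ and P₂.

P₁ = 2872/77, P₂ = 936/77

Market 1: 360 - 3P₁ - 2P₂ = 6P₁ → 9P₁ + 2P₂ = 360.
Market 2: 9P₂ + 2P₁ = 184.
Eliminating P₂: 9×(1) − 2×(2) gives 77P₁ = 2872, so P₁ = 2872/77.
Back-substitute into (2): P₂ = (184 − 2×2872/77) / 9 = 936/77.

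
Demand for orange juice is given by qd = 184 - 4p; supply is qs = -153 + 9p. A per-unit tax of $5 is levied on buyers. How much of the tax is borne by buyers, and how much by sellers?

Buyers bear 45/13, sellers bear 20/13

Pre-tax equilibrium: p* = 337/13, q* = 1044/13.
Tax on buyers shifts demand to qd = 184 − 4(p + 5) = 164 - 4p.
164 - 4p = -153 + 9p gives seller price ps = 317/13; buyers pay pb = 317/13 + 5 = 382/13.
New quantity: q = 184 − 4(382/13) = 864/13.
Buyer burden = 382/13 − 337/13 = 45/13; seller burden = 337/13 − 317/13 = 20/13.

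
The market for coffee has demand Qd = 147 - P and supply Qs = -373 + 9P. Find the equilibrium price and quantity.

P* = 52, Q* = 95

Set Qd = Qs: 147 - P = -373 + 9P.
520 = 10P, so P* = 52.
Q* = 147 − 1(52) = 95.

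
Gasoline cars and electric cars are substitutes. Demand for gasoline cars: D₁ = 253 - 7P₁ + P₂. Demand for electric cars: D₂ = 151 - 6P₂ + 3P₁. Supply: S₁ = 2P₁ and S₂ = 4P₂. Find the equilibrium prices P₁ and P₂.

P₁ = 2681/87, P₂ = 706/29

Market 1: 253 - 7P₁ + P₂ = 2P₁ → 9P₁ - P₂ = 253.
Market 2: 10P₂ - 3P₁ = 151.
Eliminating P₂: 10×(1) + 1×(2) gives 87P₁ = 2681, so P₁ = 2681/87.
Back-substitute into (2): P₂ = (151 + 3×2681/87) / 10 = 706/29.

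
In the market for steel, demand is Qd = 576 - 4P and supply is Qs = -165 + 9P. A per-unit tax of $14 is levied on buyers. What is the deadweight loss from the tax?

Pre-tax equilibrium: P* = 57, Q* = 348.
Tax on buyers shifts demand to Qd = 576 − 4(P + 14) = 520 - 4P.
520 - 4P = -165 + 9P gives seller price Ps = 685/13; buyers pay Pb = 685/13 + 14 = 867/13.
New quantity: Q = 576 − 4(867/13) = 4020/13.
DWL = ½ × 14 × (348 − 4020/13) = 3528/13.

Deadweight loss = 3528/13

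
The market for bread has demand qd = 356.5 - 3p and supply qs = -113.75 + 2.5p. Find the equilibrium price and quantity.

Set qd = qs: 356.5 - 3p = -113.75 + 2.5p.
470.25 = 5.5p, so p* = 85.5.
q* = 356.5 − 3(85.5) = 100.

p* = 85.5, q* = 100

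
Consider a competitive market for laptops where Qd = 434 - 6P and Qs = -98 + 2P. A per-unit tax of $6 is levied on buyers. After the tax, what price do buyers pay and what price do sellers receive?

Pre-tax equilibrium: P* = 66.5, Q* = 35.
Tax on buyers shifts demand to Qd = 434 − 6(P + 6) = 398 - 6P.
398 - 6P = -98 + 2P gives seller price Ps = 62; buyers pay Pb = 62 + 6 = 68.
New quantity: Q = 434 − 6(68) = 26.

Buyers pay $68, sellers receive $62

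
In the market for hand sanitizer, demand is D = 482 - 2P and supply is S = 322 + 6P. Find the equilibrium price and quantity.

Set D = S: 482 - 2P = 322 + 6P.
160 = 8P, so P* = 20.
Q* = 482 − 2(20) = 442.

P* = 20, Q* = 442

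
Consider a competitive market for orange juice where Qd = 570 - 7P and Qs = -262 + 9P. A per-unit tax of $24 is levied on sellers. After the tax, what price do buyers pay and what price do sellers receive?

Pre-tax equilibrium: P* = 52, Q* = 206.
Tax on sellers shifts supply to Qs = -262 + 9(P − 24) = -478 + 9P.
570 - 7P = -478 + 9P gives buyer price Pb = 65.5; sellers receive Ps = 65.5 − 24 = 41.5.
New quantity: Q = 570 − 7(65.5) = 111.5.

Buyers pay $65.5, sellers receive $41.5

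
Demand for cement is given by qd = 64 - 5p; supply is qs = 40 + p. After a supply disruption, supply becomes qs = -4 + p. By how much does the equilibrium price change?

Δp = 22/3

Original equilibrium: p* = 4, q* = 44.
New equilibrium: 64 - 5p = -4 + p, so 68 = 6p and p' = 34/3; q' = 64 − 5(34/3) = 22/3.
Change in price: 34/3 − 4 = 22/3.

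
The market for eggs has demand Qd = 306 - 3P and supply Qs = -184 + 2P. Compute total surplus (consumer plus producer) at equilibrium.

Equilibrium: 306 - 3P = -184 + 2P gives P* = 98, Q* = 12.
Demand choke price: P = 102; supply starts at P = 92.
CS = ½(102 − 98)(12) = 24; PS = ½(98 − 92)(12) = 36.

Total surplus = 60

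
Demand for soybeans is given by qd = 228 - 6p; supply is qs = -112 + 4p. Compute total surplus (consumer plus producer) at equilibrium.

Total surplus = 120

Equilibrium: 228 - 6p = -112 + 4p gives p* = 34, q* = 24.
Demand choke price: p = 38; supply starts at p = 28.
CS = ½(38 − 34)(24) = 48; PS = ½(34 − 28)(24) = 72.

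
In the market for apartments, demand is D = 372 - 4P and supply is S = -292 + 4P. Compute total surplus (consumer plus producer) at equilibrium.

Equilibrium: 372 - 4P = -292 + 4P gives P* = 83, Q* = 40.
Demand choke price: P = 93; supply starts at P = 73.
CS = ½(93 − 83)(40) = 200; PS = ½(83 − 73)(40) = 200.

Total surplus = 400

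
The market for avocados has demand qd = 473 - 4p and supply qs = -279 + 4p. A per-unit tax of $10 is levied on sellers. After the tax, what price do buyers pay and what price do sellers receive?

Pre-tax equilibrium: p* = 94, q* = 97.
Tax on sellers shifts supply to qs = -279 + 4(p − 10) = -319 + 4p.
473 - 4p = -319 + 4p gives buyer price pb = 99; sellers receive ps = 99 − 10 = 89.
New quantity: q = 473 − 4(99) = 77.

Buyers pay $99, sellers receive $89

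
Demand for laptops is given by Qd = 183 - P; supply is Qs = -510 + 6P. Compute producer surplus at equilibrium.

Producer surplus = 588

Equilibrium: 183 - P = -510 + 6P gives P* = 99, Q* = 84.
Supply starts at P = 85 (where Qs = 0).
PS = ½(99 − 85)(84) = 588.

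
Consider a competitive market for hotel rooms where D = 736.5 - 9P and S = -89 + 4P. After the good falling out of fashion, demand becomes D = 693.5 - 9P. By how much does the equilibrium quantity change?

Original equilibrium: P* = 63.5, Q* = 165.
New equilibrium: 693.5 - 9P = -89 + 4P, so 782.5 = 13P and P' = 1565/26; Q' = 693.5 − 9(1565/26) = 1973/13.
Change in quantity: 1973/13 − 165 = -172/13.

ΔQ = -172/13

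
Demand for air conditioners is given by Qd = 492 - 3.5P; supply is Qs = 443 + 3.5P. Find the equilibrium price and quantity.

Set Qd = Qs: 492 - 3.5P = 443 + 3.5P.
49 = 7P, so P* = 7.
Q* = 492 − 3.5(7) = 467.5.

P* = 7, Q* = 467.5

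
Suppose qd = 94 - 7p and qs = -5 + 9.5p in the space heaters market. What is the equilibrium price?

Set qd = qs: 94 - 7p = -5 + 9.5p.
99 = 16.5p, so p* = 6.
q* = 94 − 7(6) = 52.

p* = 6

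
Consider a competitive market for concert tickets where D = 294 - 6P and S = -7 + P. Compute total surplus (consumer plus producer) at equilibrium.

Total surplus = 756

Equilibrium: 294 - 6P = -7 + P gives P* = 43, Q* = 36.
Demand choke price: P = 49; supply starts at P = 7.
CS = ½(49 − 43)(36) = 108; PS = ½(43 − 7)(36) = 648.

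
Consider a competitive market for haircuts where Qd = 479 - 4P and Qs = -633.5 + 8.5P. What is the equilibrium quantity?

Q* = 123

Set Qd = Qs: 479 - 4P = -633.5 + 8.5P.
1112.5 = 12.5P, so P* = 89.
Q* = 479 − 4(89) = 123.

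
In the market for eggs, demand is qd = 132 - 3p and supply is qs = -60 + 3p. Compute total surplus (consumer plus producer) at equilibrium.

Equilibrium: 132 - 3p = -60 + 3p gives p* = 32, q* = 36.
Demand choke price: p = 44; supply starts at p = 20.
CS = ½(44 − 32)(36) = 216; PS = ½(32 − 20)(36) = 216.

Total surplus = 432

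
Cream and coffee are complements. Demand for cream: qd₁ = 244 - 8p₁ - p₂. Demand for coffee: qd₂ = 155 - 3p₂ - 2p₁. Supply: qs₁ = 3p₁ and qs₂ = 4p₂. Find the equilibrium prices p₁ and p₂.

Market 1: 244 - 8p₁ - p₂ = 3p₁ → 11p₁ + p₂ = 244.
Market 2: 7p₂ + 2p₁ = 155.
Eliminating p₂: 7×(1) − 1×(2) gives 75p₁ = 1553, so p₁ = 1553/75.
Back-substitute into (2): p₂ = (155 − 2×1553/75) / 7 = 1217/75.

p₁ = 1553/75, p₂ = 1217/75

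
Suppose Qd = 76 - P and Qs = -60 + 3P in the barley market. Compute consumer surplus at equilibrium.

Equilibrium: 76 - P = -60 + 3P gives P* = 34, Q* = 42.
Demand choke price (Qd = 0): P = 76.
CS = ½(76 − 34)(42) = 882.

Consumer surplus = 882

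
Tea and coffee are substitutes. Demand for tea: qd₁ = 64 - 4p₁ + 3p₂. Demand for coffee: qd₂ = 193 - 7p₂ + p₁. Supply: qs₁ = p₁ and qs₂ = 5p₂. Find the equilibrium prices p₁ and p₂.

p₁ = 449/19, p₂ = 343/19

Market 1: 64 - 4p₁ + 3p₂ = p₁ → 5p₁ - 3p₂ = 64.
Market 2: 12p₂ - p₁ = 193.
Eliminating p₂: 12×(1) + 3×(2) gives 57p₁ = 1347, so p₁ = 449/19.
Back-substitute into (2): p₂ = (193 + 1×449/19) / 12 = 343/19.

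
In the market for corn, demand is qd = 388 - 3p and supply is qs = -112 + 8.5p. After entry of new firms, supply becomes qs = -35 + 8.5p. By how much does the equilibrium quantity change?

Δq = 462/23

Original equilibrium: p* = 1000/23, q* = 5924/23.
New equilibrium: 388 - 3p = -35 + 8.5p, so 423 = 11.5p and p' = 846/23; q' = 388 − 3(846/23) = 6386/23.
Change in quantity: 6386/23 − 5924/23 = 462/23.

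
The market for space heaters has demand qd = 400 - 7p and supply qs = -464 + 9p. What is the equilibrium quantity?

Set qd = qs: 400 - 7p = -464 + 9p.
864 = 16p, so p* = 54.
q* = 400 − 7(54) = 22.

q* = 22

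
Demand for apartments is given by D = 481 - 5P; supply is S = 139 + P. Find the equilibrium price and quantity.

P* = 57, Q* = 196

Set D = S: 481 - 5P = 139 + P.
342 = 6P, so P* = 57.
Q* = 481 − 5(57) = 196.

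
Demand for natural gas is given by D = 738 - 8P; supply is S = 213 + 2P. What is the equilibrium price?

Set D = S: 738 - 8P = 213 + 2P.
525 = 10P, so P* = 52.5.
Q* = 738 − 8(52.5) = 318.

P* = 52.5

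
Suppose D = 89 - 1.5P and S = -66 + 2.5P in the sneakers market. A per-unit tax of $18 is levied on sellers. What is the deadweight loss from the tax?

Deadweight loss = 151.875

Pre-tax equilibrium: P* = 38.75, Q* = 30.875.
Tax on sellers shifts supply to S = -66 + 2.5(P − 18) = -111 + 2.5P.
89 - 1.5P = -111 + 2.5P gives buyer price Pb = 50; sellers receive Ps = 50 − 18 = 32.
New quantity: Q = 89 − 1.5(50) = 14.
DWL = ½ × 18 × (30.875 − 14) = 151.875.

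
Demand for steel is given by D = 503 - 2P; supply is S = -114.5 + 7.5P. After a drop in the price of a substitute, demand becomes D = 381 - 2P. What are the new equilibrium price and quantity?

P' = 991/19, Q' = 5257/19

Original equilibrium: P* = 65, Q* = 373.
New equilibrium: 381 - 2P = -114.5 + 7.5P, so 495.5 = 9.5P and P' = 991/19; Q' = 381 − 2(991/19) = 5257/19.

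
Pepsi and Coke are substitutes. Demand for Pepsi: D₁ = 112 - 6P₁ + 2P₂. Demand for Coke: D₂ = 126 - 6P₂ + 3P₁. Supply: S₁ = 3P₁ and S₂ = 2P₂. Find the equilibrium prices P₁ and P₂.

Market 1: 112 - 6P₁ + 2P₂ = 3P₁ → 9P₁ - 2P₂ = 112.
Market 2: 8P₂ - 3P₁ = 126.
Eliminating P₂: 8×(1) + 2×(2) gives 66P₁ = 1148, so P₁ = 574/33.
Back-substitute into (2): P₂ = (126 + 3×574/33) / 8 = 245/11.

P₁ = 574/33, P₂ = 245/11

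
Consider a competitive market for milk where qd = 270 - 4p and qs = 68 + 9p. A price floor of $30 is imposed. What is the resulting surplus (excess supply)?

Equilibrium price would be p* = 202/13, so the floor at 30 binds.
At p = 30: qd = 150, qs = 338.
Surplus = 338 − 150 = 188.

Surplus = 188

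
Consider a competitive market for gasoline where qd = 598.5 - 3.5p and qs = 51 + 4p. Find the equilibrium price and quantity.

p* = 73, q* = 343

Set qd = qs: 598.5 - 3.5p = 51 + 4p.
547.5 = 7.5p, so p* = 73.
q* = 598.5 − 3.5(73) = 343.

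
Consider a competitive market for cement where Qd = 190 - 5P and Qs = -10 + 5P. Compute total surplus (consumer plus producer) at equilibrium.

Equilibrium: 190 - 5P = -10 + 5P gives P* = 20, Q* = 90.
Demand choke price: P = 38; supply starts at P = 2.
CS = ½(38 − 20)(90) = 810; PS = ½(20 − 2)(90) = 810.

Total surplus = 1620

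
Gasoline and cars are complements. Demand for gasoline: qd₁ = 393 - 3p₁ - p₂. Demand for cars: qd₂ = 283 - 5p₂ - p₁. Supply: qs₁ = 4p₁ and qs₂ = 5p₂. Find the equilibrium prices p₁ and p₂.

Market 1: 393 - 3p₁ - p₂ = 4p₁ → 7p₁ + p₂ = 393.
Market 2: 10p₂ + p₁ = 283.
Eliminating p₂: 10×(1) − 1×(2) gives 69p₁ = 3647, so p₁ = 3647/69.
Back-substitute into (2): p₂ = (283 − 1×3647/69) / 10 = 1588/69.

p₁ = 3647/69, p₂ = 1588/69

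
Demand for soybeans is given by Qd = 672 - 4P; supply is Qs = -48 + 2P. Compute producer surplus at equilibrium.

Equilibrium: 672 - 4P = -48 + 2P gives P* = 120, Q* = 192.
Supply starts at P = 24 (where Qs = 0).
PS = ½(120 − 24)(192) = 9216.

Producer surplus = 9216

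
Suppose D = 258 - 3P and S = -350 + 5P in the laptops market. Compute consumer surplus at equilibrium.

Consumer surplus = 150

Equilibrium: 258 - 3P = -350 + 5P gives P* = 76, Q* = 30.
Demand choke price (D = 0): P = 86.
CS = ½(86 − 76)(30) = 150.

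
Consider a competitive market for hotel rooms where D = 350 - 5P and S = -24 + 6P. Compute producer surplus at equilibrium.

Equilibrium: 350 - 5P = -24 + 6P gives P* = 34, Q* = 180.
Supply starts at P = 4 (where S = 0).
PS = ½(34 − 4)(180) = 2700.

Producer surplus = 2700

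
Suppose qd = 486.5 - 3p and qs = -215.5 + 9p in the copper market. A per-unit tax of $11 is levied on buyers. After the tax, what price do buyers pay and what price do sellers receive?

Buyers pay $66.75, sellers receive $55.75

Pre-tax equilibrium: p* = 58.5, q* = 311.
Tax on buyers shifts demand to qd = 486.5 − 3(p + 11) = 453.5 - 3p.
453.5 - 3p = -215.5 + 9p gives seller price ps = 55.75; buyers pay pb = 55.75 + 11 = 66.75.
New quantity: q = 486.5 − 3(66.75) = 286.25.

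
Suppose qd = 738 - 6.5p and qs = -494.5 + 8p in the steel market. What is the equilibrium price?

p* = 85

Set qd = qs: 738 - 6.5p = -494.5 + 8p.
1232.5 = 14.5p, so p* = 85.
q* = 738 − 6.5(85) = 185.5.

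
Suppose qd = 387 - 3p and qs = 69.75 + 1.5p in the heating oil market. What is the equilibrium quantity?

Set qd = qs: 387 - 3p = 69.75 + 1.5p.
317.25 = 4.5p, so p* = 70.5.
q* = 387 − 3(70.5) = 175.5.

q* = 175.5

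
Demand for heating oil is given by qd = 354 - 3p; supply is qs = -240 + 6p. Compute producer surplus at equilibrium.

Equilibrium: 354 - 3p = -240 + 6p gives p* = 66, q* = 156.
Supply starts at p = 40 (where qs = 0).
PS = ½(66 − 40)(156) = 2028.

Producer surplus = 2028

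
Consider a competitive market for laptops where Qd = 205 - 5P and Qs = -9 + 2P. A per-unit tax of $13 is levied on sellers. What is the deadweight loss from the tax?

Deadweight loss = 845/7

Pre-tax equilibrium: P* = 214/7, Q* = 365/7.
Tax on sellers shifts supply to Qs = -9 + 2(P − 13) = -35 + 2P.
205 - 5P = -35 + 2P gives buyer price Pb = 240/7; sellers receive Ps = 240/7 − 13 = 149/7.
New quantity: Q = 205 − 5(240/7) = 235/7.
DWL = ½ × 13 × (365/7 − 235/7) = 845/7.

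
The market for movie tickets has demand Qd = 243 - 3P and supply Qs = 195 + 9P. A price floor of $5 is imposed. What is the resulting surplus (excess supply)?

Surplus = 12

Equilibrium price would be P* = 4, so the floor at 5 binds.
At P = 5: Qd = 228, Qs = 240.
Surplus = 240 − 228 = 12.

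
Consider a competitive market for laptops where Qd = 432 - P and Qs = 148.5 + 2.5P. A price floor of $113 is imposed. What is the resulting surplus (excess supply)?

Surplus = 112

Equilibrium price would be P* = 81, so the floor at 113 binds.
At P = 113: Qd = 319, Qs = 431.
Surplus = 431 − 319 = 112.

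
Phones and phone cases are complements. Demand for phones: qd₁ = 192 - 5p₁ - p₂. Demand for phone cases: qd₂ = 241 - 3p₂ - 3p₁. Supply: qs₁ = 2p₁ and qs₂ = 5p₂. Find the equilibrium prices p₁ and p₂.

Market 1: 192 - 5p₁ - p₂ = 2p₁ → 7p₁ + p₂ = 192.
Market 2: 8p₂ + 3p₁ = 241.
Eliminating p₂: 8×(1) − 1×(2) gives 53p₁ = 1295, so p₁ = 1295/53.
Back-substitute into (2): p₂ = (241 − 3×1295/53) / 8 = 1111/53.

p₁ = 1295/53, p₂ = 1111/53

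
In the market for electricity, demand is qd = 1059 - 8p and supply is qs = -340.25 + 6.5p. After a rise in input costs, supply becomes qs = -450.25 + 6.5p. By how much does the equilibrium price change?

Δp = 220/29

Original equilibrium: p* = 96.5, q* = 287.
New equilibrium: 1059 - 8p = -450.25 + 6.5p, so 1509.25 = 14.5p and p' = 6037/58; q' = 1059 − 8(6037/58) = 6563/29.
Change in price: 6037/58 − 96.5 = 220/29.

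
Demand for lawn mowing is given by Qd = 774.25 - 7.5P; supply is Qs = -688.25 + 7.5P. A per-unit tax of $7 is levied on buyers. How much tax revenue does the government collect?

Pre-tax equilibrium: P* = 97.5, Q* = 43.
Tax on buyers shifts demand to Qd = 774.25 − 7.5(P + 7) = 721.75 - 7.5P.
721.75 - 7.5P = -688.25 + 7.5P gives seller price Ps = 94; buyers pay Pb = 94 + 7 = 101.
New quantity: Q = 774.25 − 7.5(101) = 16.75.
Revenue = 7 × 16.75 = 117.25.

Tax revenue = 117.25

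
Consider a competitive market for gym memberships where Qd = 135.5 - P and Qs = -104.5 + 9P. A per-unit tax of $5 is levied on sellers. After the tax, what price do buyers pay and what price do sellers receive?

Pre-tax equilibrium: P* = 24, Q* = 111.5.
Tax on sellers shifts supply to Qs = -104.5 + 9(P − 5) = -149.5 + 9P.
135.5 - P = -149.5 + 9P gives buyer price Pb = 28.5; sellers receive Ps = 28.5 − 5 = 23.5.
New quantity: Q = 135.5 − 1(28.5) = 107.

Buyers pay $28.5, sellers receive $23.5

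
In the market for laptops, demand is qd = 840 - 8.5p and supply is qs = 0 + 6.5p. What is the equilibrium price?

Set qd = qs: 840 - 8.5p = 0 + 6.5p.
840 = 15p, so p* = 56.
q* = 840 − 8.5(56) = 364.

p* = 56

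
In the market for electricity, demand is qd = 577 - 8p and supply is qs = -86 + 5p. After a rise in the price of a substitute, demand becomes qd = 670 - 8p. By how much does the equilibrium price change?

Original equilibrium: p* = 51, q* = 169.
New equilibrium: 670 - 8p = -86 + 5p, so 756 = 13p and p' = 756/13; q' = 670 − 8(756/13) = 2662/13.
Change in price: 756/13 − 51 = 93/13.

Δp = 93/13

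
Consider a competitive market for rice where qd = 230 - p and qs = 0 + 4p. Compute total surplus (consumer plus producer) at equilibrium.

Equilibrium: 230 - p = 0 + 4p gives p* = 46, q* = 184.
Demand choke price: p = 230; supply starts at p = 0.
CS = ½(230 − 46)(184) = 16928; PS = ½(46 − 0)(184) = 4232.

Total surplus = 21160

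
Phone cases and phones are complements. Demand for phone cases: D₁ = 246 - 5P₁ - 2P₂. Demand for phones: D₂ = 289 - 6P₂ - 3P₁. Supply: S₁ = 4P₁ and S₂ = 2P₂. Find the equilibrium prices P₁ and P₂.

Market 1: 246 - 5P₁ - 2P₂ = 4P₁ → 9P₁ + 2P₂ = 246.
Market 2: 8P₂ + 3P₁ = 289.
Eliminating P₂: 8×(1) − 2×(2) gives 66P₁ = 1390, so P₁ = 695/33.
Back-substitute into (2): P₂ = (289 − 3×695/33) / 8 = 621/22.

P₁ = 695/33, P₂ = 621/22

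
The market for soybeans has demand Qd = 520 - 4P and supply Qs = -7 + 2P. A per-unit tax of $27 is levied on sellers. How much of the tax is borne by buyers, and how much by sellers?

Pre-tax equilibrium: P* = 527/6, Q* = 506/3.
Tax on sellers shifts supply to Qs = -7 + 2(P − 27) = -61 + 2P.
520 - 4P = -61 + 2P gives buyer price Pb = 581/6; sellers receive Ps = 581/6 − 27 = 419/6.
New quantity: Q = 520 − 4(581/6) = 398/3.
Buyer burden = 581/6 − 527/6 = 9; seller burden = 527/6 − 419/6 = 18.

Buyers bear $9, sellers bear $18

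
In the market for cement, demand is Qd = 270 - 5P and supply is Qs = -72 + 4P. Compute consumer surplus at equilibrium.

Consumer surplus = 640

Equilibrium: 270 - 5P = -72 + 4P gives P* = 38, Q* = 80.
Demand choke price (Qd = 0): P = 54.
CS = ½(54 − 38)(80) = 640.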